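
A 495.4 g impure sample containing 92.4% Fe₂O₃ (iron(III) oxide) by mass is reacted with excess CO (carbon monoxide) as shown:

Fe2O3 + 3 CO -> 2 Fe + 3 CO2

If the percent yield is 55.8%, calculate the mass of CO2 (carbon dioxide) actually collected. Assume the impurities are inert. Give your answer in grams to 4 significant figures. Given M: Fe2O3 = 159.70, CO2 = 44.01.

Pure Fe2O3 available = 495.4 g × 0.924 = 457.75 g.
n(Fe2O3) = 457.75 g / 159.70 g/mol = 2.8663 mol.
From the equation the Fe2O3:CO2 mole ratio is 1:3, so n(CO2) = 2.8663 × 3/1 = 8.5989 mol.
Mass of CO2 = 8.5989 mol × 44.01 g/mol = 378.44 g.
Actual mass collected = 378.44 g × 0.558 = 211.17 g.

211.2 g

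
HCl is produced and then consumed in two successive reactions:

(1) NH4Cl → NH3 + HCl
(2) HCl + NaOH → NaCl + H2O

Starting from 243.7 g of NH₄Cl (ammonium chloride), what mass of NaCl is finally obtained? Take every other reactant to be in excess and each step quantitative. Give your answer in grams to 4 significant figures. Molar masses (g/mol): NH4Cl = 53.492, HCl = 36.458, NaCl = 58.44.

266.2 g

n(NH4Cl) = 243.70 / 53.492 = 4.5558 mol.
Step 1 gives a 1:1 ratio of NH4Cl to HCl, so n(HCl) = 4.5558 mol.
In step 2 the HCl:NaCl ratio is 1:1, so n(NaCl) = 4.5558 mol.
Mass of NaCl = 4.5558 × 58.44 = 266.24 g.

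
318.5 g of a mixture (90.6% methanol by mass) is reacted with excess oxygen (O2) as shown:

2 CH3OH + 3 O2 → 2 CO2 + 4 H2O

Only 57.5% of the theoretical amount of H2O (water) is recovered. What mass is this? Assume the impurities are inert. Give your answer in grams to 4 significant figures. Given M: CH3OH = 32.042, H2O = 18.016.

186.6 g

Pure CH3OH available = 318.5 g × 0.906 = 288.56 g.
n(CH3OH) = 288.56 g / 32.042 g/mol = 9.0057 mol.
From the equation the CH3OH:H2O mole ratio is 2:4, so n(H2O) = 9.0057 × 4/2 = 18.011 mol.
Mass of H2O = 18.011 mol × 18.016 g/mol = 324.49 g.
Actual mass collected = 324.49 g × 0.575 = 186.58 g.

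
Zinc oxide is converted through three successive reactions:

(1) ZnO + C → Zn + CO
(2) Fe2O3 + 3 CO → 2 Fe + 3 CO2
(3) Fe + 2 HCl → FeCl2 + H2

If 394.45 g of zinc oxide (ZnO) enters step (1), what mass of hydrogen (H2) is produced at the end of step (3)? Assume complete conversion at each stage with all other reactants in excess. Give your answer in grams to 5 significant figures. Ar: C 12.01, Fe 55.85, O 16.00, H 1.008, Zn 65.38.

6.5144 g

M(ZnO) = 65.38 + 16.00 = 81.38 g/mol.
M(H2) = 2(1.008) = 2.016 g/mol.
n(ZnO) = 394.45 / 81.38 = 4.84701 mol.
Reaction (1): ZnO→CO ratio 1:1 ⇒ n(CO) = 4.84701 mol.
Reaction (2): CO→Fe ratio 3:2 ⇒ n(Fe) = 3.23134 mol.
Reaction (3): Fe→H2 ratio 1:1 ⇒ n(H2) = 3.23134 mol.
Mass of H2 = 3.23134 × 2.016 = 6.51439 g.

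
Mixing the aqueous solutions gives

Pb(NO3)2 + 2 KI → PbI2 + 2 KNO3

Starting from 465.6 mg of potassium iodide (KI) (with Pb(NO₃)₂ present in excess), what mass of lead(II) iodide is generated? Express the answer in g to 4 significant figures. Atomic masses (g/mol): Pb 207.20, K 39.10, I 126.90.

M(KI) = 39.10 + 126.90 = 166.00 g/mol.
M(PbI2) = 207.20 + 2(126.90) = 461.00 g/mol.
Convert: 465.6 mg = 0.46560 g.
n(KI) = 0.46560 g / 166.00 g/mol = 0.0028048 mol.
From the equation the KI:PbI2 mole ratio is 2:1, so n(PbI2) = 0.0028048 × 1/2 = 0.0014024 mol.
Mass of PbI2 = 0.0014024 mol × 461.00 g/mol = 0.64651 g.

0.6465 g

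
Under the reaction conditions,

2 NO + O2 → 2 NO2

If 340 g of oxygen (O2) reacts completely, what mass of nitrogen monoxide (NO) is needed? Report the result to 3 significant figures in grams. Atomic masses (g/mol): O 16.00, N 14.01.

638 g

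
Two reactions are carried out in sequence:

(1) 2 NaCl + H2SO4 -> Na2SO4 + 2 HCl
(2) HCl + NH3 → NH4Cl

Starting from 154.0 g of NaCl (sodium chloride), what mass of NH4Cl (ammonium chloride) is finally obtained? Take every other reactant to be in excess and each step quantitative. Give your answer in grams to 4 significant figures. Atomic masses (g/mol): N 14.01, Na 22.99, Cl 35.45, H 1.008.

141.0 g

M(NaCl) = 22.99 + 35.45 = 58.44 g/mol.
M(NH4Cl) = 14.01 + 4(1.008) + 35.45 = 53.492 g/mol.
n(NaCl) = 154.00 / 58.44 = 2.6352 mol.
Step 1 gives a 2:2 ratio of NaCl to HCl, so n(HCl) = 2.6352 mol.
In step 2 the HCl:NH4Cl ratio is 1:1, so n(NH4Cl) = 2.6352 mol.
Mass of NH4Cl = 2.6352 × 53.492 = 140.96 g.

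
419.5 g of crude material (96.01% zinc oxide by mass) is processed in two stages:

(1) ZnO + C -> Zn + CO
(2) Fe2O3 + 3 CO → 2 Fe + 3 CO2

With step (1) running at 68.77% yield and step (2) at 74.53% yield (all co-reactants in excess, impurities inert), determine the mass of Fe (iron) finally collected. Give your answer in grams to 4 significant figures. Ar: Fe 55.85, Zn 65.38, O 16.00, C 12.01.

94.45 g

Pure ZnO = 419.5 × 0.9601 = 402.76 g.
M(ZnO) = 65.38 + 16.00 = 81.38 g/mol.
M(Fe) = 55.85 g/mol.
n(ZnO) = 402.76 / 81.38 = 4.9492 mol.
Step 1 (ZnO:CO = 1:1): theoretical n(CO) = 4.9492 mol; at 68.77% yield, n(CO) = 3.4035 mol.
Step 2 (CO:Fe = 3:2): theoretical n(Fe) = 2.2690 mol, so theoretical mass = 2.2690 × 55.85 = 126.72 g.
At 74.53% yield, actual mass of Fe = 126.72 × 0.7453 = 94.448 g.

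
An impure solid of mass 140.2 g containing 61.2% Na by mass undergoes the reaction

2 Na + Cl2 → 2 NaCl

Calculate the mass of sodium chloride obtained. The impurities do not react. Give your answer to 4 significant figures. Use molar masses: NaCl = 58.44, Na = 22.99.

Mass of pure Na = 140.2 g × 0.612 = 85.802 g.
n(Na) = 85.802 g / 22.99 g/mol = 3.7322 mol.
From the equation the Na:NaCl mole ratio is 2:2, so n(NaCl) = 3.7322 × 2/2 = 3.7322 mol.
Mass of NaCl = 3.7322 mol × 58.44 g/mol = 218.11 g.

218.1 g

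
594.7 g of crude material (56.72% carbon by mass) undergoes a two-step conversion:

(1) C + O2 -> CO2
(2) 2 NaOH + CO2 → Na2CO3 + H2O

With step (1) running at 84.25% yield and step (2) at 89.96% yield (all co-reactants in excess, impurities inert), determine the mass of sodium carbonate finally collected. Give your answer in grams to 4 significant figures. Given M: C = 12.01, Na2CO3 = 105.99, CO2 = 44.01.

Pure C = 594.7 × 0.5672 = 337.31 g.
n(C) = 337.31 / 12.01 = 28.086 mol.
Step 1 (C:CO2 = 1:1): theoretical n(CO2) = 28.086 mol; at 84.25% yield, n(CO2) = 23.663 mol.
Step 2 (CO2:Na2CO3 = 1:1): theoretical n(Na2CO3) = 23.663 mol, so theoretical mass = 23.663 × 105.99 = 2508.0 g.
At 89.96% yield, actual mass of Na2CO3 = 2508.0 × 0.8996 = 2256.2 g.

2256 g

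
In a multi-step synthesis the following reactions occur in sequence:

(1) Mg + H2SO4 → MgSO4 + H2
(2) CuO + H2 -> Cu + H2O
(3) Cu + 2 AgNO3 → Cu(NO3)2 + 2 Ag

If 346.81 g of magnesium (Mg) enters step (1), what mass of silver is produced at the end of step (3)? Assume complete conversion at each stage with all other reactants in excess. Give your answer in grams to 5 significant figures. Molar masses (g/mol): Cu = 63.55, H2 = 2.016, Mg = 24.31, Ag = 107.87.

3077.8 g

n(Mg) = 346.81 / 24.31 = 14.2661 mol.
Reaction (1): Mg→H2 ratio 1:1 ⇒ n(H2) = 14.2661 mol.
Reaction (2): H2→Cu ratio 1:1 ⇒ n(Cu) = 14.2661 mol.
Reaction (3): Cu→Ag ratio 1:2 ⇒ n(Ag) = 28.5323 mol.
Mass of Ag = 28.5323 × 107.87 = 3077.78 g.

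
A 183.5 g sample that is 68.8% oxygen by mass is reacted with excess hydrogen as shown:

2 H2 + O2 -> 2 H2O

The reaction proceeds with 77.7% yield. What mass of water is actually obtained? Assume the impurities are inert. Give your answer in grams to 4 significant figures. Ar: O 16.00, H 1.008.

110.5 g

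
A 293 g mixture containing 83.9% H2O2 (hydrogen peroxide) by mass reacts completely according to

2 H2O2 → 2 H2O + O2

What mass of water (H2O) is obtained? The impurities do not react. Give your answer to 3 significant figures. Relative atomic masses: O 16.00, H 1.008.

130 g

Mass of pure H2O2 = 293 g × 0.839 = 245.8 g.
M(H2O2) = 2(1.008) + 2(16.00) = 34.016 g/mol.
M(H2O) = 2(1.008) + 16.00 = 18.016 g/mol.
n(H2O2) = 245.8 g / 34.016 g/mol = 7.227 mol.
From the equation the H2O2:H2O mole ratio is 2:2, so n(H2O) = 7.227 × 2/2 = 7.227 mol.
Mass of H2O = 7.227 mol × 18.016 g/mol = 130.2 g.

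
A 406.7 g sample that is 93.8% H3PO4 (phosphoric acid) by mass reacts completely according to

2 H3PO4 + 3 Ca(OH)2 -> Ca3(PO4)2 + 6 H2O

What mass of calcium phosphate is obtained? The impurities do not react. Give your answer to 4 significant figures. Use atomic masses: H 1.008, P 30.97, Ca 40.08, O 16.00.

603.8 g

Mass of pure H3PO4 = 406.7 g × 0.938 = 381.48 g.
M(H3PO4) = 3(1.008) + 30.97 + 4(16.00) = 97.994 g/mol.
M(Ca3(PO4)2) = 3(40.08) + 2(30.97) + 8(16.00) = 310.18 g/mol.
n(H3PO4) = 381.48 g / 97.994 g/mol = 3.8929 mol.
From the equation the H3PO4:Ca3(PO4)2 mole ratio is 2:1, so n(Ca3(PO4)2) = 3.8929 × 1/2 = 1.9465 mol.
Mass of Ca3(PO4)2 = 1.9465 mol × 310.18 g/mol = 603.76 g.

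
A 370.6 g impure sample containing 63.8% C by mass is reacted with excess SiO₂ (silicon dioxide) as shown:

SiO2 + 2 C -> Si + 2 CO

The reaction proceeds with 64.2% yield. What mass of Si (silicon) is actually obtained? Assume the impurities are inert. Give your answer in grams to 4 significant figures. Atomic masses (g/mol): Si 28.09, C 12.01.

Pure C available = 370.6 g × 0.638 = 236.44 g.
M(C) = 12.01 g/mol.
M(Si) = 28.09 g/mol.
n(C) = 236.44 g / 12.01 g/mol = 19.687 mol.
From the equation the C:Si mole ratio is 2:1, so n(Si) = 19.687 × 1/2 = 9.8436 mol.
Mass of Si = 9.8436 mol × 28.09 g/mol = 276.51 g.
Actual mass collected = 276.51 g × 0.642 = 177.52 g.

177.5 g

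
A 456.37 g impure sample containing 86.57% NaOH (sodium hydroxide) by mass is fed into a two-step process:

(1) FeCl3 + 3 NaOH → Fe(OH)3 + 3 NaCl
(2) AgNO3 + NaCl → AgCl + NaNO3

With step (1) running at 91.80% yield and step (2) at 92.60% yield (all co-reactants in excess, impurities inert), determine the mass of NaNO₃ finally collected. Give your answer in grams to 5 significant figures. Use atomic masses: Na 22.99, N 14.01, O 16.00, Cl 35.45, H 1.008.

713.71 g

Pure NaOH = 456.37 × 0.8657 = 395.080 g.
M(NaOH) = 22.99 + 16.00 + 1.008 = 39.998 g/mol.
M(NaNO3) = 22.99 + 14.01 + 3(16.00) = 85.00 g/mol.
n(NaOH) = 395.080 / 39.998 = 9.87748 mol.
Step 1 (NaOH:NaCl = 3:3): theoretical n(NaCl) = 9.87748 mol; at 91.80% yield, n(NaCl) = 9.06753 mol.
Step 2 (NaCl:NaNO3 = 1:1): theoretical n(NaNO3) = 9.06753 mol, so theoretical mass = 9.06753 × 85.00 = 770.740 g.
At 92.60% yield, actual mass of NaNO3 = 770.740 × 0.9260 = 713.705 g.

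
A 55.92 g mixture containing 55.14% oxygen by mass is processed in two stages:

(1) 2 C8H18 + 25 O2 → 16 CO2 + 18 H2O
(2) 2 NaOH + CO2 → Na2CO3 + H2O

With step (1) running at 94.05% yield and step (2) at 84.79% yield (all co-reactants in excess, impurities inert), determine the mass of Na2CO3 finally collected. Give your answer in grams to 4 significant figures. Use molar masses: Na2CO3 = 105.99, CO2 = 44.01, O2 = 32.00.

52.12 g

Pure O2 = 55.92 × 0.5514 = 30.834 g.
n(O2) = 30.834 / 32.00 = 0.96357 mol.
Step 1 (O2:CO2 = 25:16): theoretical n(CO2) = 0.61669 mol; at 94.05% yield, n(CO2) = 0.57999 mol.
Step 2 (CO2:Na2CO3 = 1:1): theoretical n(Na2CO3) = 0.57999 mol, so theoretical mass = 0.57999 × 105.99 = 61.473 g.
At 84.79% yield, actual mass of Na2CO3 = 61.473 × 0.8479 = 52.123 g.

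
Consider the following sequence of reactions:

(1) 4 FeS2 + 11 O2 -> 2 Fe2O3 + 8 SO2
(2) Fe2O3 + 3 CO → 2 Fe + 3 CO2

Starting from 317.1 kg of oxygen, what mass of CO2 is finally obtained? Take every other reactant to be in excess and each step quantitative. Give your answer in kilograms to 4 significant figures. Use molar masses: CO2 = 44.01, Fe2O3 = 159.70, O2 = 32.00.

317.1 kg = 317100 g.
n(O2) = 317100 / 32.00 = 9909.4 mol.
Step 1 gives a 11:2 ratio of O2 to Fe2O3, so n(Fe2O3) = 1801.7 mol.
In step 2 the Fe2O3:CO2 ratio is 1:3, so n(CO2) = 5405.1 mol.
Mass of CO2 = 5405.1 × 44.01 = 237880 g = 237.9 kg.

237.9 kg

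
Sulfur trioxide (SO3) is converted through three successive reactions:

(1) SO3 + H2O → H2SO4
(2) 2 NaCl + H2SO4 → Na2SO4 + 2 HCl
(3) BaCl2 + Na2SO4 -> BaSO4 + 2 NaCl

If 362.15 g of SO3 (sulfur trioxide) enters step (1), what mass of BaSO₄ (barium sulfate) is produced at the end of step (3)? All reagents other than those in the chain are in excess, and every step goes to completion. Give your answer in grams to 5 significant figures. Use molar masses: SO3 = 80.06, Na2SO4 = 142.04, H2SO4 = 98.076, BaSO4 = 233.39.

n(SO3) = 362.15 / 80.06 = 4.52348 mol.
Reaction (1): SO3→H2SO4 ratio 1:1 ⇒ n(H2SO4) = 4.52348 mol.
Reaction (2): H2SO4→Na2SO4 ratio 1:1 ⇒ n(Na2SO4) = 4.52348 mol.
Reaction (3): Na2SO4→BaSO4 ratio 1:1 ⇒ n(BaSO4) = 4.52348 mol.
Mass of BaSO4 = 4.52348 × 233.39 = 1055.74 g.

1055.7 g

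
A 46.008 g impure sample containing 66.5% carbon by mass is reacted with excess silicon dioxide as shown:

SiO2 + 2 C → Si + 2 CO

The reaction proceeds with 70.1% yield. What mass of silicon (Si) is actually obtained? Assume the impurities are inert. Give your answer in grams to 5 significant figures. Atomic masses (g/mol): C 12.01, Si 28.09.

25.081 g

Pure C available = 46.008 g × 0.665 = 30.5953 g.
M(C) = 12.01 g/mol.
M(Si) = 28.09 g/mol.
n(C) = 30.5953 g / 12.01 g/mol = 2.54749 mol.
From the equation the C:Si mole ratio is 2:1, so n(Si) = 2.54749 × 1/2 = 1.27374 mol.
Mass of Si = 1.27374 mol × 28.09 g/mol = 35.7795 g.
Actual mass collected = 35.7795 g × 0.701 = 25.0814 g.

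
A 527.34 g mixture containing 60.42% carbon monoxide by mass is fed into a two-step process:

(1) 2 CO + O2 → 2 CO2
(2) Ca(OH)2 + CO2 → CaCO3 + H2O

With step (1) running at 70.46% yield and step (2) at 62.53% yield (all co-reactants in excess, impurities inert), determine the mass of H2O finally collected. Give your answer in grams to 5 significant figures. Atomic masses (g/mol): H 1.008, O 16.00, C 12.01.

90.292 g

Pure CO = 527.34 × 0.6042 = 318.619 g.
M(CO) = 12.01 + 16.00 = 28.01 g/mol.
M(H2O) = 2(1.008) + 16.00 = 18.016 g/mol.
n(CO) = 318.619 / 28.01 = 11.3752 mol.
Step 1 (CO:CO2 = 2:2): theoretical n(CO2) = 11.3752 mol; at 70.46% yield, n(CO2) = 8.01495 mol.
Step 2 (CO2:H2O = 1:1): theoretical n(H2O) = 8.01495 mol, so theoretical mass = 8.01495 × 18.016 = 144.397 g.
At 62.53% yield, actual mass of H2O = 144.397 × 0.6253 = 90.2917 g.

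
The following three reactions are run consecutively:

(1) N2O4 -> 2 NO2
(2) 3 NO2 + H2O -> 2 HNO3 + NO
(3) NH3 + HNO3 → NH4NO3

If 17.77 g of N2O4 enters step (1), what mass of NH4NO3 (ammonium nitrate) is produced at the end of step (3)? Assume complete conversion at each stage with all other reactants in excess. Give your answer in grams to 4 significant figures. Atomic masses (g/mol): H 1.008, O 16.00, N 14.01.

20.61 g

M(N2O4) = 2(14.01) + 4(16.00) = 92.02 g/mol.
M(NH4NO3) = 2(14.01) + 4(1.008) + 3(16.00) = 80.052 g/mol.
n(N2O4) = 17.77 / 92.02 = 0.19311 mol.
Reaction (1): N2O4→NO2 ratio 1:2 ⇒ n(NO2) = 0.38622 mol.
Reaction (2): NO2→HNO3 ratio 3:2 ⇒ n(HNO3) = 0.25748 mol.
Reaction (3): HNO3→NH4NO3 ratio 1:1 ⇒ n(NH4NO3) = 0.25748 mol.
Mass of NH4NO3 = 0.25748 × 80.052 = 20.612 g.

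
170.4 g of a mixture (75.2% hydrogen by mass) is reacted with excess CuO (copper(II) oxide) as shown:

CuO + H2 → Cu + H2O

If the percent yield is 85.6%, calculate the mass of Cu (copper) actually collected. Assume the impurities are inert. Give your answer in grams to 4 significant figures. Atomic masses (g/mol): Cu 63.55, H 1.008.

Pure H2 available = 170.4 g × 0.752 = 128.14 g.
M(H2) = 2(1.008) = 2.016 g/mol.
M(Cu) = 63.55 g/mol.
n(H2) = 128.14 g / 2.016 g/mol = 63.562 mol.
From the equation the H2:Cu mole ratio is 1:1, so n(Cu) = 63.562 × 1/1 = 63.562 mol.
Mass of Cu = 63.562 mol × 63.55 g/mol = 4039.4 g.
Actual mass collected = 4039.4 g × 0.856 = 3457.7 g.

3458 g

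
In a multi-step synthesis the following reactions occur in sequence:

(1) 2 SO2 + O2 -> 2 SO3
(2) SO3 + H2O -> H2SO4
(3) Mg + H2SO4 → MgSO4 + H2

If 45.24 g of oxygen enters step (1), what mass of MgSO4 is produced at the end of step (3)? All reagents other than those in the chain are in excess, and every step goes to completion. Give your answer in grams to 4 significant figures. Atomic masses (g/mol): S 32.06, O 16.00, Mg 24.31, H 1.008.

340.3 g

M(O2) = 2(16.00) = 32.00 g/mol.
M(MgSO4) = 24.31 + 32.06 + 4(16.00) = 120.37 g/mol.
n(O2) = 45.24 / 32.00 = 1.4138 mol.
Reaction (1): O2→SO3 ratio 1:2 ⇒ n(SO3) = 2.8275 mol.
Reaction (2): SO3→H2SO4 ratio 1:1 ⇒ n(H2SO4) = 2.8275 mol.
Reaction (3): H2SO4→MgSO4 ratio 1:1 ⇒ n(MgSO4) = 2.8275 mol.
Mass of MgSO4 = 2.8275 × 120.37 = 340.35 g.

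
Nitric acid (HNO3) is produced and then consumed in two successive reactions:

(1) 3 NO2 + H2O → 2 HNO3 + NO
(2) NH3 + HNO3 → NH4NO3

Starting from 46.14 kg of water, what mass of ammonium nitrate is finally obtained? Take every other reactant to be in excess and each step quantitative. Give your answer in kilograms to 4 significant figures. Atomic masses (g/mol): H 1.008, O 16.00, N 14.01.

M(H2O) = 2(1.008) + 16.00 = 18.016 g/mol.
M(NH4NO3) = 2(14.01) + 4(1.008) + 3(16.00) = 80.052 g/mol.
46.14 kg = 46140 g.
n(H2O) = 46140 / 18.016 = 2561.1 mol.
Step 1 gives a 1:2 ratio of H2O to HNO3, so n(HNO3) = 5122.1 mol.
In step 2 the HNO3:NH4NO3 ratio is 1:1, so n(NH4NO3) = 5122.1 mol.
Mass of NH4NO3 = 5122.1 × 80.052 = 410040 g = 410.0 kg.

410.0 kg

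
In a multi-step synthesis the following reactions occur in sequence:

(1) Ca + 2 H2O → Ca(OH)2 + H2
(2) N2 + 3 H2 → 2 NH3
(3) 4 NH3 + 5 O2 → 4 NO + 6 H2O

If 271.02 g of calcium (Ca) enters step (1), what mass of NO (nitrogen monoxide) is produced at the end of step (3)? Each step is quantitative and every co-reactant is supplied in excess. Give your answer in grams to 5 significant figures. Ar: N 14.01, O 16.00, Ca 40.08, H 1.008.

135.28 g

M(Ca) = 40.08 g/mol.
M(NO) = 14.01 + 16.00 = 30.01 g/mol.
n(Ca) = 271.02 / 40.08 = 6.76198 mol.
Reaction (1): Ca→H2 ratio 1:1 ⇒ n(H2) = 6.76198 mol.
Reaction (2): H2→NH3 ratio 3:2 ⇒ n(NH3) = 4.50798 mol.
Reaction (3): NH3→NO ratio 4:4 ⇒ n(NO) = 4.50798 mol.
Mass of NO = 4.50798 × 30.01 = 135.285 g.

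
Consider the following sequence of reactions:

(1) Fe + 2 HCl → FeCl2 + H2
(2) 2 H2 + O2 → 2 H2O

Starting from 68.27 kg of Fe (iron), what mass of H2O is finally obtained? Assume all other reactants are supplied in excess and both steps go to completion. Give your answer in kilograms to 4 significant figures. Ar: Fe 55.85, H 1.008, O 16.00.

M(Fe) = 55.85 g/mol.
M(H2O) = 2(1.008) + 16.00 = 18.016 g/mol.
68.27 kg = 68270 g.
n(Fe) = 68270 / 55.85 = 1222.4 mol.
Step 1 gives a 1:1 ratio of Fe to H2, so n(H2) = 1222.4 mol.
In step 2 the H2:H2O ratio is 2:2, so n(H2O) = 1222.4 mol.
Mass of H2O = 1222.4 × 18.016 = 22022 g = 22.02 kg.

22.02 kg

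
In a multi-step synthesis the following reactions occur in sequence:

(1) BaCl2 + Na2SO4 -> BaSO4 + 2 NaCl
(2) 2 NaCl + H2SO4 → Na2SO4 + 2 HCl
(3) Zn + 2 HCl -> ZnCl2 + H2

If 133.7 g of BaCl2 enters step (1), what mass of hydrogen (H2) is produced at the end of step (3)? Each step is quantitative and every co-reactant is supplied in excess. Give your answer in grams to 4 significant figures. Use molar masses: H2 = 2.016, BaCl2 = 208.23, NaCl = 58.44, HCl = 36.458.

1.294 g

n(BaCl2) = 133.7 / 208.23 = 0.64208 mol.
Reaction (1): BaCl2→NaCl ratio 1:2 ⇒ n(NaCl) = 1.2842 mol.
Reaction (2): NaCl→HCl ratio 2:2 ⇒ n(HCl) = 1.2842 mol.
Reaction (3): HCl→H2 ratio 2:1 ⇒ n(H2) = 0.64208 mol.
Mass of H2 = 0.64208 × 2.016 = 1.2944 g.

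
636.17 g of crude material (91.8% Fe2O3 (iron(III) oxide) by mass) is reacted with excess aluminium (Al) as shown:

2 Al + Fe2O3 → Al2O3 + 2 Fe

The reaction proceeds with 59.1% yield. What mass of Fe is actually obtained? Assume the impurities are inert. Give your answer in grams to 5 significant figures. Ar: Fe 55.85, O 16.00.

Pure Fe2O3 available = 636.17 g × 0.918 = 584.004 g.
M(Fe2O3) = 2(55.85) + 3(16.00) = 159.70 g/mol.
M(Fe) = 55.85 g/mol.
n(Fe2O3) = 584.004 g / 159.70 g/mol = 3.65688 mol.
From the equation the Fe2O3:Fe mole ratio is 1:2, so n(Fe) = 3.65688 × 2/1 = 7.31376 mol.
Mass of Fe = 7.31376 mol × 55.85 g/mol = 408.474 g.
Actual mass collected = 408.474 g × 0.591 = 241.408 g.

241.41 g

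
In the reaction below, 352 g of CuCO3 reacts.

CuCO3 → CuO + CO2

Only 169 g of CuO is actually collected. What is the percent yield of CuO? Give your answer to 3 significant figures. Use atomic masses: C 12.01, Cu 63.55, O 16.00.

74.6 %

M(CuCO3) = 63.55 + 12.01 + 3(16.00) = 123.56 g/mol.
M(CuO) = 63.55 + 16.00 = 79.55 g/mol.
n(CuCO3) = 352.0 g / 123.56 g/mol = 2.849 mol.
From the equation the CuCO3:CuO mole ratio is 1:1, so n(CuO) = 2.849 × 1/1 = 2.849 mol.
Mass of CuO = 2.849 mol × 79.55 g/mol = 226.6 g.
This is the theoretical yield. Percent yield = 169 g / 226.6 g × 100% = 74.57%.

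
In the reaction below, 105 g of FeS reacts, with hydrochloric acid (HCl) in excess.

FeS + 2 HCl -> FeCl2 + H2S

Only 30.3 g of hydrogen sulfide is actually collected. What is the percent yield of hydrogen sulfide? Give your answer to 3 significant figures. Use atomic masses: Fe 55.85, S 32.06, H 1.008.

74.4 %

M(FeS) = 55.85 + 32.06 = 87.91 g/mol.
M(H2S) = 2(1.008) + 32.06 = 34.076 g/mol.
n(FeS) = 105.0 g / 87.91 g/mol = 1.194 mol.
From the equation the FeS:H2S mole ratio is 1:1, so n(H2S) = 1.194 × 1/1 = 1.194 mol.
Mass of H2S = 1.194 mol × 34.076 g/mol = 40.70 g.
This is the theoretical yield. Percent yield = 30.3 g / 40.70 g × 100% = 74.45%.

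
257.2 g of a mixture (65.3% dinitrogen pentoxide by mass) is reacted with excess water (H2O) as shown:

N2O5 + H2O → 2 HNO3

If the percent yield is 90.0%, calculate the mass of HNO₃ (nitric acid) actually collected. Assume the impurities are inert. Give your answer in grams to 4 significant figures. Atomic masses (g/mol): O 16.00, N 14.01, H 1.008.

176.4 g

Pure N2O5 available = 257.2 g × 0.653 = 167.95 g.
M(N2O5) = 2(14.01) + 5(16.00) = 108.02 g/mol.
M(HNO3) = 1.008 + 14.01 + 3(16.00) = 63.018 g/mol.
n(N2O5) = 167.95 g / 108.02 g/mol = 1.5548 mol.
From the equation the N2O5:HNO3 mole ratio is 1:2, so n(HNO3) = 1.5548 × 2/1 = 3.1096 mol.
Mass of HNO3 = 3.1096 mol × 63.018 g/mol = 195.96 g.
Actual mass collected = 195.96 g × 0.900 = 176.37 g.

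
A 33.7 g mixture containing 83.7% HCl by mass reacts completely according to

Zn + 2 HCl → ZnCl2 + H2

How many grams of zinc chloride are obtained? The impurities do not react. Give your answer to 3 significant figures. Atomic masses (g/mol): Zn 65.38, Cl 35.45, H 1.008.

Mass of pure HCl = 33.7 g × 0.837 = 28.21 g.
M(HCl) = 1.008 + 35.45 = 36.458 g/mol.
M(ZnCl2) = 65.38 + 2(35.45) = 136.28 g/mol.
n(HCl) = 28.21 g / 36.458 g/mol = 0.7737 mol.
From the equation the HCl:ZnCl2 mole ratio is 2:1, so n(ZnCl2) = 0.7737 × 1/2 = 0.3868 mol.
Mass of ZnCl2 = 0.3868 mol × 136.28 g/mol = 52.72 g.

52.7 g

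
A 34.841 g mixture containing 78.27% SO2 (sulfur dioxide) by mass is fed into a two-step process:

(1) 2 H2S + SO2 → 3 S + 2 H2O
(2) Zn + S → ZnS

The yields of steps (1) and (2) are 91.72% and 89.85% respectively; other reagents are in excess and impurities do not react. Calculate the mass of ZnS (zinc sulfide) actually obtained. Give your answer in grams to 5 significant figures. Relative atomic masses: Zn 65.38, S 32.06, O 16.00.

Pure SO2 = 34.841 × 0.7827 = 27.2701 g.
M(SO2) = 32.06 + 2(16.00) = 64.06 g/mol.
M(ZnS) = 65.38 + 32.06 = 97.44 g/mol.
n(SO2) = 27.2701 / 64.06 = 0.425695 mol.
Step 1 (SO2:S = 1:3): theoretical n(S) = 1.27709 mol; at 91.72% yield, n(S) = 1.17134 mol.
Step 2 (S:ZnS = 1:1): theoretical n(ZnS) = 1.17134 mol, so theoretical mass = 1.17134 × 97.44 = 114.136 g.
At 89.85% yield, actual mass of ZnS = 114.136 × 0.8985 = 102.551 g.

102.55 g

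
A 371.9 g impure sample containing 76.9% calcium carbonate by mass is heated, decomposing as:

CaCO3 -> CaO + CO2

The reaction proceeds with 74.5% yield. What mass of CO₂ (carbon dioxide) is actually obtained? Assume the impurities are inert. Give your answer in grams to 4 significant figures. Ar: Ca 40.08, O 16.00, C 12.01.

Pure CaCO3 available = 371.9 g × 0.769 = 285.99 g.
M(CaCO3) = 40.08 + 12.01 + 3(16.00) = 100.09 g/mol.
M(CO2) = 12.01 + 2(16.00) = 44.01 g/mol.
n(CaCO3) = 285.99 g / 100.09 g/mol = 2.8573 mol.
From the equation the CaCO3:CO2 mole ratio is 1:1, so n(CO2) = 2.8573 × 1/1 = 2.8573 mol.
Mass of CO2 = 2.8573 mol × 44.01 g/mol = 125.75 g.
Actual mass collected = 125.75 g × 0.745 = 93.685 g.

93.68 g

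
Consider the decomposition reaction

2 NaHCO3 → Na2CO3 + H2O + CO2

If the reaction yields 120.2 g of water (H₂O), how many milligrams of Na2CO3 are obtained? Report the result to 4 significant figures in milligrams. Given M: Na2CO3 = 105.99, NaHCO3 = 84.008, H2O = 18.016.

n(H2O) = 120.20 g / 18.016 g/mol = 6.6718 mol.
From the equation the H2O:Na2CO3 mole ratio is 1:1, so n(Na2CO3) = 6.6718 × 1/1 = 6.6718 mol.
Mass of Na2CO3 = 6.6718 mol × 105.99 g/mol = 707.15 g.
Converting to mg: 707.15 g = 707100 mg.

707100 mg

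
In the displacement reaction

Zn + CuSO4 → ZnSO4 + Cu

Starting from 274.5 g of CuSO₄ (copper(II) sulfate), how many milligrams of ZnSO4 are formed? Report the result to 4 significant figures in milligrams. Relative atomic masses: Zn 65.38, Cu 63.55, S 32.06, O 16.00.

277600 mg

M(CuSO4) = 63.55 + 32.06 + 4(16.00) = 159.61 g/mol.
M(ZnSO4) = 65.38 + 32.06 + 4(16.00) = 161.44 g/mol.
n(CuSO4) = 274.50 g / 159.61 g/mol = 1.7198 mol.
From the equation the CuSO4:ZnSO4 mole ratio is 1:1, so n(ZnSO4) = 1.7198 × 1/1 = 1.7198 mol.
Mass of ZnSO4 = 1.7198 mol × 161.44 g/mol = 277.65 g.
Converting to mg: 277.65 g = 277600 mg.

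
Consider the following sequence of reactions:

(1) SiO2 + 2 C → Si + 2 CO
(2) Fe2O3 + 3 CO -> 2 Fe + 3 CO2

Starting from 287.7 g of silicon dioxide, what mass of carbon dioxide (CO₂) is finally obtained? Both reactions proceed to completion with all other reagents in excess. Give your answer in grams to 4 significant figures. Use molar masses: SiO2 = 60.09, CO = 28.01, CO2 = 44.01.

421.4 g

n(SiO2) = 287.70 / 60.09 = 4.7878 mol.
Step 1 gives a 1:2 ratio of SiO2 to CO, so n(CO) = 9.5756 mol.
In step 2 the CO:CO2 ratio is 3:3, so n(CO2) = 9.5756 mol.
Mass of CO2 = 9.5756 × 44.01 = 421.42 g.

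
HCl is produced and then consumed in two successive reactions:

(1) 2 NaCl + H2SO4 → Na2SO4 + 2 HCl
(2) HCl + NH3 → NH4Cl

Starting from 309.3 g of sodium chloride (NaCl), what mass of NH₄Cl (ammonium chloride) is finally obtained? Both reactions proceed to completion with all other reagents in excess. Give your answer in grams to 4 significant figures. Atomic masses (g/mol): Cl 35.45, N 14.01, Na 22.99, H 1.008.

283.1 g

M(NaCl) = 22.99 + 35.45 = 58.44 g/mol.
M(NH4Cl) = 14.01 + 4(1.008) + 35.45 = 53.492 g/mol.
n(NaCl) = 309.30 / 58.44 = 5.2926 mol.
Step 1 gives a 2:2 ratio of NaCl to HCl, so n(HCl) = 5.2926 mol.
In step 2 the HCl:NH4Cl ratio is 1:1, so n(NH4Cl) = 5.2926 mol.
Mass of NH4Cl = 5.2926 × 53.492 = 283.11 g.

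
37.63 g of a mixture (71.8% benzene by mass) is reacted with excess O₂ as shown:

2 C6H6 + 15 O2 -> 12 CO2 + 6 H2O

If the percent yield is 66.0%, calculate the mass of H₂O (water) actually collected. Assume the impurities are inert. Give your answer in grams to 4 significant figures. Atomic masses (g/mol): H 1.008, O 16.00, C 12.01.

Pure C6H6 available = 37.63 g × 0.718 = 27.018 g.
M(C6H6) = 6(12.01) + 6(1.008) = 78.108 g/mol.
M(H2O) = 2(1.008) + 16.00 = 18.016 g/mol.
n(C6H6) = 27.018 g / 78.108 g/mol = 0.34591 mol.
From the equation the C6H6:H2O mole ratio is 2:6, so n(H2O) = 0.34591 × 6/2 = 1.0377 mol.
Mass of H2O = 1.0377 mol × 18.016 g/mol = 18.696 g.
Actual mass collected = 18.696 g × 0.660 = 12.339 g.

12.34 g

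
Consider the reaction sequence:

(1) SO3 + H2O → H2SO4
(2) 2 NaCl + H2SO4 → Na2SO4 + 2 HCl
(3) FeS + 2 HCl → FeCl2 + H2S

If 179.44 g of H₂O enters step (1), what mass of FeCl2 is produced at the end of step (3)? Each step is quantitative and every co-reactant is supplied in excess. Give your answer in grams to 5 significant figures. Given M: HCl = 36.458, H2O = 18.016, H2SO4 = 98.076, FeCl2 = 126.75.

1262.4 g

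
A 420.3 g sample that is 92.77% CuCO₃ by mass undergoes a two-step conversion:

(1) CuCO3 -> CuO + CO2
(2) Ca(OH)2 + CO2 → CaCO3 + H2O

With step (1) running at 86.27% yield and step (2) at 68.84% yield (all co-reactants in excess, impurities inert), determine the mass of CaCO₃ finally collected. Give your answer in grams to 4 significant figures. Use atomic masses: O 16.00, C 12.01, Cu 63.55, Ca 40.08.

187.6 g

Pure CuCO3 = 420.3 × 0.9277 = 389.91 g.
M(CuCO3) = 63.55 + 12.01 + 3(16.00) = 123.56 g/mol.
M(CaCO3) = 40.08 + 12.01 + 3(16.00) = 100.09 g/mol.
n(CuCO3) = 389.91 / 123.56 = 3.1557 mol.
Step 1 (CuCO3:CO2 = 1:1): theoretical n(CO2) = 3.1557 mol; at 86.27% yield, n(CO2) = 2.7224 mol.
Step 2 (CO2:CaCO3 = 1:1): theoretical n(CaCO3) = 2.7224 mol, so theoretical mass = 2.7224 × 100.09 = 272.48 g.
At 68.84% yield, actual mass of CaCO3 = 272.48 × 0.6884 = 187.58 g.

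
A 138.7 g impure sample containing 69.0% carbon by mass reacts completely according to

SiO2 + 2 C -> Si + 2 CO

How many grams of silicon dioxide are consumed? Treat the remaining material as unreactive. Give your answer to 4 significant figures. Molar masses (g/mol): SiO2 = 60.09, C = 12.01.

Mass of pure C = 138.7 g × 0.690 = 95.703 g.
n(C) = 95.703 g / 12.01 g/mol = 7.9686 mol.
From the equation the C:SiO2 mole ratio is 2:1, so n(SiO2) = 7.9686 × 1/2 = 3.9843 mol.
Mass of SiO2 = 3.9843 mol × 60.09 g/mol = 239.42 g.

239.4 g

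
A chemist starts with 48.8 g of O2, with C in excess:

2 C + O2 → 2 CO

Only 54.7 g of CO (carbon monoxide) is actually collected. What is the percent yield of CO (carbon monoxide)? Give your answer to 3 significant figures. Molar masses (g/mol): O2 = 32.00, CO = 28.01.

n(O2) = 48.80 g / 32.00 g/mol = 1.525 mol.
From the equation the O2:CO mole ratio is 1:2, so n(CO) = 1.525 × 2/1 = 3.050 mol.
Mass of CO = 3.050 mol × 28.01 g/mol = 85.43 g.
This is the theoretical yield. Percent yield = 54.7 g / 85.43 g × 100% = 64.03%.

64.0 %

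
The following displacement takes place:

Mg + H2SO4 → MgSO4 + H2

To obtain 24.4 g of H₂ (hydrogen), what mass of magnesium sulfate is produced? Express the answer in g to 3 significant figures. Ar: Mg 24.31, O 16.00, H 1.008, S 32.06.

M(H2) = 2(1.008) = 2.016 g/mol.
M(MgSO4) = 24.31 + 32.06 + 4(16.00) = 120.37 g/mol.
n(H2) = 24.40 g / 2.016 g/mol = 12.10 mol.
From the equation the H2:MgSO4 mole ratio is 1:1, so n(MgSO4) = 12.10 × 1/1 = 12.10 mol.
Mass of MgSO4 = 12.10 mol × 120.37 g/mol = 1457 g.

1460 g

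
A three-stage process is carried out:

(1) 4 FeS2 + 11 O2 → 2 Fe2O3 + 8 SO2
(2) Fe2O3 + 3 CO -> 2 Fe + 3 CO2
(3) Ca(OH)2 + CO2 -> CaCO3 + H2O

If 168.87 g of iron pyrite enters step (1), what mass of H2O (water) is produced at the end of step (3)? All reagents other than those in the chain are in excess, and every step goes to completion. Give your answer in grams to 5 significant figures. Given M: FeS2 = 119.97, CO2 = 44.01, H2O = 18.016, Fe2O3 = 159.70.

n(FeS2) = 168.87 / 119.97 = 1.40760 mol.
Reaction (1): FeS2→Fe2O3 ratio 4:2 ⇒ n(Fe2O3) = 0.703801 mol.
Reaction (2): Fe2O3→CO2 ratio 1:3 ⇒ n(CO2) = 2.11140 mol.
Reaction (3): CO2→H2O ratio 1:1 ⇒ n(H2O) = 2.11140 mol.
Mass of H2O = 2.11140 × 18.016 = 38.0390 g.

38.039 g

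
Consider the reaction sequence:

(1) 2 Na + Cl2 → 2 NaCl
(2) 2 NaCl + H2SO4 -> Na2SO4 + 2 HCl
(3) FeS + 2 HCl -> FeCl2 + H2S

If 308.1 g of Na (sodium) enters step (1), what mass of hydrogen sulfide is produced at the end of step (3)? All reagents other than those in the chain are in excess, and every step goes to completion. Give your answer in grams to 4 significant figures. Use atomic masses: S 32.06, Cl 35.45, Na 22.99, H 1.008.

228.3 g

M(Na) = 22.99 g/mol.
M(H2S) = 2(1.008) + 32.06 = 34.076 g/mol.
n(Na) = 308.1 / 22.99 = 13.401 mol.
Reaction (1): Na→NaCl ratio 2:2 ⇒ n(NaCl) = 13.401 mol.
Reaction (2): NaCl→HCl ratio 2:2 ⇒ n(HCl) = 13.401 mol.
Reaction (3): HCl→H2S ratio 2:1 ⇒ n(H2S) = 6.7007 mol.
Mass of H2S = 6.7007 × 34.076 = 228.33 g.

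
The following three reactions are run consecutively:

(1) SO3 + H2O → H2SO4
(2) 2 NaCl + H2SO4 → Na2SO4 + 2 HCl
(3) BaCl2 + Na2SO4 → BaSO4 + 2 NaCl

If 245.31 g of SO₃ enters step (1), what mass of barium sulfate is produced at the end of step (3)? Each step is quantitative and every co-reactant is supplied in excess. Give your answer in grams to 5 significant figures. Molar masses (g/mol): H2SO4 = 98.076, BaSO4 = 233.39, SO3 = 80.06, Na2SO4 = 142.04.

715.12 g

n(SO3) = 245.31 / 80.06 = 3.06408 mol.
Reaction (1): SO3→H2SO4 ratio 1:1 ⇒ n(H2SO4) = 3.06408 mol.
Reaction (2): H2SO4→Na2SO4 ratio 1:1 ⇒ n(Na2SO4) = 3.06408 mol.
Reaction (3): Na2SO4→BaSO4 ratio 1:1 ⇒ n(BaSO4) = 3.06408 mol.
Mass of BaSO4 = 3.06408 × 233.39 = 715.125 g.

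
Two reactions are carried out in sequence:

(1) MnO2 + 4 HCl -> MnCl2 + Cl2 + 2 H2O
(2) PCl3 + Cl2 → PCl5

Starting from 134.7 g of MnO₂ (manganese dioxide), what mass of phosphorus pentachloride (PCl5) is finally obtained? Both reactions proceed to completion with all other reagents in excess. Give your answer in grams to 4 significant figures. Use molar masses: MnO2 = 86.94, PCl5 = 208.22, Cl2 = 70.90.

n(MnO2) = 134.70 / 86.94 = 1.5493 mol.
Step 1 gives a 1:1 ratio of MnO2 to Cl2, so n(Cl2) = 1.5493 mol.
In step 2 the Cl2:PCl5 ratio is 1:1, so n(PCl5) = 1.5493 mol.
Mass of PCl5 = 1.5493 × 208.22 = 322.60 g.

322.6 g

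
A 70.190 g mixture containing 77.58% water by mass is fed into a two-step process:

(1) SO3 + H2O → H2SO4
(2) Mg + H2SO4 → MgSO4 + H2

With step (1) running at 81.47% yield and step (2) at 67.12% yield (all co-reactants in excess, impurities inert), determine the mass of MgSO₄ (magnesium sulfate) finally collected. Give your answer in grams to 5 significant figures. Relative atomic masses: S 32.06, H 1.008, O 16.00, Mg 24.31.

Pure H2O = 70.190 × 0.7758 = 54.4534 g.
M(H2O) = 2(1.008) + 16.00 = 18.016 g/mol.
M(MgSO4) = 24.31 + 32.06 + 4(16.00) = 120.37 g/mol.
n(H2O) = 54.4534 / 18.016 = 3.02250 mol.
Step 1 (H2O:H2SO4 = 1:1): theoretical n(H2SO4) = 3.02250 mol; at 81.47% yield, n(H2SO4) = 2.46243 mol.
Step 2 (H2SO4:MgSO4 = 1:1): theoretical n(MgSO4) = 2.46243 mol, so theoretical mass = 2.46243 × 120.37 = 296.403 g.
At 67.12% yield, actual mass of MgSO4 = 296.403 × 0.6712 = 198.946 g.

198.95 g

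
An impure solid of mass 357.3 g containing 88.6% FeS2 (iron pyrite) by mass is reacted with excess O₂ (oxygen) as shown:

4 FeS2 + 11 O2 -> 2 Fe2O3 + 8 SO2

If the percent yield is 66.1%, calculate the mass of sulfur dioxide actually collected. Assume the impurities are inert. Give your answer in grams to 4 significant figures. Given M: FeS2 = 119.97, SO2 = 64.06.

223.5 g

Pure FeS2 available = 357.3 g × 0.886 = 316.57 g.
n(FeS2) = 316.57 g / 119.97 g/mol = 2.6387 mol.
From the equation the FeS2:SO2 mole ratio is 4:8, so n(SO2) = 2.6387 × 8/4 = 5.2774 mol.
Mass of SO2 = 5.2774 mol × 64.06 g/mol = 338.07 g.
Actual mass collected = 338.07 g × 0.661 = 223.47 g.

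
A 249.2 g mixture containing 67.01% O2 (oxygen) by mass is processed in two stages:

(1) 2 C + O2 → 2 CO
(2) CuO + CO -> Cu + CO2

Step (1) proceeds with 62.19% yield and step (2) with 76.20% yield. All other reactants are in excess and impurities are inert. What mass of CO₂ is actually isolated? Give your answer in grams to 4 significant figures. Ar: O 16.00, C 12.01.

217.7 g

Pure O2 = 249.2 × 0.6701 = 166.99 g.
M(O2) = 2(16.00) = 32.00 g/mol.
M(CO2) = 12.01 + 2(16.00) = 44.01 g/mol.
n(O2) = 166.99 / 32.00 = 5.2184 mol.
Step 1 (O2:CO = 1:2): theoretical n(CO) = 10.437 mol; at 62.19% yield, n(CO) = 6.4907 mol.
Step 2 (CO:CO2 = 1:1): theoretical n(CO2) = 6.4907 mol, so theoretical mass = 6.4907 × 44.01 = 285.65 g.
At 76.20% yield, actual mass of CO2 = 285.65 × 0.7620 = 217.67 g.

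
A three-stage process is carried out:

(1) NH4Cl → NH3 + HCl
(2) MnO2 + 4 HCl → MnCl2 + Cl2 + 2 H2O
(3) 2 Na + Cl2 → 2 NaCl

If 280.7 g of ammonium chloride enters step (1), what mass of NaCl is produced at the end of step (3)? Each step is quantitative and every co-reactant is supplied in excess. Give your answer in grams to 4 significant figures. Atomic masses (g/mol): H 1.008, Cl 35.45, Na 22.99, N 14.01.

M(NH4Cl) = 14.01 + 4(1.008) + 35.45 = 53.492 g/mol.
M(NaCl) = 22.99 + 35.45 = 58.44 g/mol.
n(NH4Cl) = 280.7 / 53.492 = 5.2475 mol.
Reaction (1): NH4Cl→HCl ratio 1:1 ⇒ n(HCl) = 5.2475 mol.
Reaction (2): HCl→Cl2 ratio 4:1 ⇒ n(Cl2) = 1.3119 mol.
Reaction (3): Cl2→NaCl ratio 1:2 ⇒ n(NaCl) = 2.6238 mol.
Mass of NaCl = 2.6238 × 58.44 = 153.33 g.

153.3 g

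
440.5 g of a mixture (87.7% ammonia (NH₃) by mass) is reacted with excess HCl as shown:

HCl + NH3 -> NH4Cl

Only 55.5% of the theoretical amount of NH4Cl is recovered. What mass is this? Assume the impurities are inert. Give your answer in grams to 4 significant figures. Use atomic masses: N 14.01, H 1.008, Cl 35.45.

Pure NH3 available = 440.5 g × 0.877 = 386.32 g.
M(NH3) = 14.01 + 3(1.008) = 17.034 g/mol.
M(NH4Cl) = 14.01 + 4(1.008) + 35.45 = 53.492 g/mol.
n(NH3) = 386.32 g / 17.034 g/mol = 22.679 mol.
From the equation the NH3:NH4Cl mole ratio is 1:1, so n(NH4Cl) = 22.679 × 1/1 = 22.679 mol.
Mass of NH4Cl = 22.679 mol × 53.492 g/mol = 1213.2 g.
Actual mass collected = 1213.2 g × 0.555 = 673.30 g.

673.3 g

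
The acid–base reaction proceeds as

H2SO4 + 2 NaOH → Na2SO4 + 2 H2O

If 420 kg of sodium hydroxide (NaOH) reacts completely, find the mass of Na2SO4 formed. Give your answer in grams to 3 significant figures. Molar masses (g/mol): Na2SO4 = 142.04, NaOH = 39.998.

Convert: 420 kg = 420000 g.
n(NaOH) = 420000 g / 39.998 g/mol = 10500 mol.
From the equation the NaOH:Na2SO4 mole ratio is 2:1, so n(Na2SO4) = 10500 × 1/2 = 5250 mol.
Mass of Na2SO4 = 5250 mol × 142.04 g/mol = 745700 g.

746000 g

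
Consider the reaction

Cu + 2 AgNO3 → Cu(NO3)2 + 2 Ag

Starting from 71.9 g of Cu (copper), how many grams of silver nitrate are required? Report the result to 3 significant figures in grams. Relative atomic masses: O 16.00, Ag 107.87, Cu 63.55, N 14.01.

M(Cu) = 63.55 g/mol.
M(AgNO3) = 107.87 + 14.01 + 3(16.00) = 169.88 g/mol.
n(Cu) = 71.90 g / 63.55 g/mol = 1.131 mol.
From the equation the Cu:AgNO3 mole ratio is 1:2, so n(AgNO3) = 1.131 × 2/1 = 2.263 mol.
Mass of AgNO3 = 2.263 mol × 169.88 g/mol = 384.4 g.

384 g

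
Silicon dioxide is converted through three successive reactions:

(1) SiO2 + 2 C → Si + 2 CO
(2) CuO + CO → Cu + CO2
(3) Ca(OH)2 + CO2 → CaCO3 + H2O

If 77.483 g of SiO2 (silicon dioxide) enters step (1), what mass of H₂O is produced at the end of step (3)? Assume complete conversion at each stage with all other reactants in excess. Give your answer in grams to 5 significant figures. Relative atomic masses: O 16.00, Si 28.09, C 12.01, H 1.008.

M(SiO2) = 28.09 + 2(16.00) = 60.09 g/mol.
M(H2O) = 2(1.008) + 16.00 = 18.016 g/mol.
n(SiO2) = 77.483 / 60.09 = 1.28945 mol.
Reaction (1): SiO2→CO ratio 1:2 ⇒ n(CO) = 2.57890 mol.
Reaction (2): CO→CO2 ratio 1:1 ⇒ n(CO2) = 2.57890 mol.
Reaction (3): CO2→H2O ratio 1:1 ⇒ n(H2O) = 2.57890 mol.
Mass of H2O = 2.57890 × 18.016 = 46.4614 g.

46.461 g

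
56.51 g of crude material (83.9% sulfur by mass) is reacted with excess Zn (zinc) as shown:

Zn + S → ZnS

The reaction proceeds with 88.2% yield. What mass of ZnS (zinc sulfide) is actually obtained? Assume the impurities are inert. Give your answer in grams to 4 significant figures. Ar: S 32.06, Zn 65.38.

127.1 g

Pure S available = 56.51 g × 0.839 = 47.412 g.
M(S) = 32.06 g/mol.
M(ZnS) = 65.38 + 32.06 = 97.44 g/mol.
n(S) = 47.412 g / 32.06 g/mol = 1.4788 mol.
From the equation the S:ZnS mole ratio is 1:1, so n(ZnS) = 1.4788 × 1/1 = 1.4788 mol.
Mass of ZnS = 1.4788 mol × 97.44 g/mol = 144.10 g.
Actual mass collected = 144.10 g × 0.882 = 127.10 g.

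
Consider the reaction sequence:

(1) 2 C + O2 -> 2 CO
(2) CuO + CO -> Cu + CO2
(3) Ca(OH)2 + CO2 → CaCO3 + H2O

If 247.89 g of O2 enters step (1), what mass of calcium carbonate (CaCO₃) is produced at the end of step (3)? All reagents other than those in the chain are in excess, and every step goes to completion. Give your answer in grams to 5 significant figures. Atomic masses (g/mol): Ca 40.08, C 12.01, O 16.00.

M(O2) = 2(16.00) = 32.00 g/mol.
M(CaCO3) = 40.08 + 12.01 + 3(16.00) = 100.09 g/mol.
n(O2) = 247.89 / 32.00 = 7.74656 mol.
Reaction (1): O2→CO ratio 1:2 ⇒ n(CO) = 15.4931 mol.
Reaction (2): CO→CO2 ratio 1:1 ⇒ n(CO2) = 15.4931 mol.
Reaction (3): CO2→CaCO3 ratio 1:1 ⇒ n(CaCO3) = 15.4931 mol.
Mass of CaCO3 = 15.4931 × 100.09 = 1550.71 g.

1550.7 g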